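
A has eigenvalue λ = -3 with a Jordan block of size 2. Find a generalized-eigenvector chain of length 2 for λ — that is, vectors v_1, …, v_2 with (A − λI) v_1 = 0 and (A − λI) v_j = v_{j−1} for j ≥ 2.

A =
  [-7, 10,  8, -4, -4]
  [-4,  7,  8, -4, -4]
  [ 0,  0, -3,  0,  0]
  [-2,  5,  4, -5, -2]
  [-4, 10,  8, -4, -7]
A Jordan chain for λ = -3 of length 2:
v_1 = (-4, -4, 0, -2, -4)ᵀ
v_2 = (1, 0, 0, 0, 0)ᵀ

Let N = A − (-3)·I. We want v_2 with N^2 v_2 = 0 but N^1 v_2 ≠ 0; then v_{j-1} := N · v_j for j = 2, …, 2.

Pick v_2 = (1, 0, 0, 0, 0)ᵀ.
Then v_1 = N · v_2 = (-4, -4, 0, -2, -4)ᵀ.

Sanity check: (A − (-3)·I) v_1 = (0, 0, 0, 0, 0)ᵀ = 0. ✓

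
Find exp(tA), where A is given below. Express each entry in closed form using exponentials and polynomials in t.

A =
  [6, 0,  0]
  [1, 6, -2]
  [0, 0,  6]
e^{tA} =
  [exp(6*t), 0, 0]
  [t*exp(6*t), exp(6*t), -2*t*exp(6*t)]
  [0, 0, exp(6*t)]

Strategy: write A = P · J · P⁻¹ where J is a Jordan canonical form, so e^{tA} = P · e^{tJ} · P⁻¹, and e^{tJ} can be computed block-by-block.

A has Jordan form
J =
  [6, 1, 0]
  [0, 6, 0]
  [0, 0, 6]
(up to reordering of blocks).

Per-block formulas:
  For a 2×2 Jordan block J_2(6): exp(t · J_2(6)) = e^(6t)·(I + t·N), where N is the 2×2 nilpotent shift.
  For a 1×1 block at λ = 6: exp(t · [6]) = [e^(6t)].

After assembling e^{tJ} and conjugating by P, we get:

e^{tA} =
  [exp(6*t), 0, 0]
  [t*exp(6*t), exp(6*t), -2*t*exp(6*t)]
  [0, 0, exp(6*t)]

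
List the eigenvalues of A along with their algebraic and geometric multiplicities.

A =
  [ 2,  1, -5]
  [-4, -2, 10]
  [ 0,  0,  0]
λ = 0: alg = 3, geom = 2

Step 1 — factor the characteristic polynomial to read off the algebraic multiplicities:
  χ_A(x) = x^3

Step 2 — compute geometric multiplicities via the rank-nullity identity g(λ) = n − rank(A − λI):
  rank(A − (0)·I) = 1, so dim ker(A − (0)·I) = n − 1 = 2

Summary:
  λ = 0: algebraic multiplicity = 3, geometric multiplicity = 2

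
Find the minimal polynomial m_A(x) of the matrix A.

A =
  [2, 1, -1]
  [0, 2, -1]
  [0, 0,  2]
x^3 - 6*x^2 + 12*x - 8

The characteristic polynomial is χ_A(x) = (x - 2)^3, so the eigenvalues are known. The minimal polynomial is
  m_A(x) = Π_λ (x − λ)^{k_λ}
where k_λ is the size of the *largest* Jordan block for λ (equivalently, the smallest k with (A − λI)^k v = 0 for every generalised eigenvector v of λ).

  λ = 2: largest Jordan block has size 3, contributing (x − 2)^3

So m_A(x) = (x - 2)^3 = x^3 - 6*x^2 + 12*x - 8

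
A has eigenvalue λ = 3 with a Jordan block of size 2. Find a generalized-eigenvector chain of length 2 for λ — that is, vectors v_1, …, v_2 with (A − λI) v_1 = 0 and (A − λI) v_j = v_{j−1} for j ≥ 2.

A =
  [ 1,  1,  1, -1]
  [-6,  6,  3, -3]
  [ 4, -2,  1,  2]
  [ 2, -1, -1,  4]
A Jordan chain for λ = 3 of length 2:
v_1 = (-2, -6, 4, 2)ᵀ
v_2 = (1, 0, 0, 0)ᵀ

Let N = A − (3)·I. We want v_2 with N^2 v_2 = 0 but N^1 v_2 ≠ 0; then v_{j-1} := N · v_j for j = 2, …, 2.

Pick v_2 = (1, 0, 0, 0)ᵀ.
Then v_1 = N · v_2 = (-2, -6, 4, 2)ᵀ.

Sanity check: (A − (3)·I) v_1 = (0, 0, 0, 0)ᵀ = 0. ✓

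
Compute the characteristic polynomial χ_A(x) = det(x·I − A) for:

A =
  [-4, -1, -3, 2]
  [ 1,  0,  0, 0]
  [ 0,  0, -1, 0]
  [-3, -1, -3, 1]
x^4 + 4*x^3 + 6*x^2 + 4*x + 1

Expanding det(x·I − A) (e.g. by cofactor expansion or by noting that A is similar to its Jordan form J, which has the same characteristic polynomial as A) gives
  χ_A(x) = x^4 + 4*x^3 + 6*x^2 + 4*x + 1
which factors as (x + 1)^4. The eigenvalues (with algebraic multiplicities) are λ = -1 with multiplicity 4.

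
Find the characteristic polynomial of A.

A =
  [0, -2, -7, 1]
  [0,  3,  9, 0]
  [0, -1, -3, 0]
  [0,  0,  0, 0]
x^4

Expanding det(x·I − A) (e.g. by cofactor expansion or by noting that A is similar to its Jordan form J, which has the same characteristic polynomial as A) gives
  χ_A(x) = x^4
which factors as x^4. The eigenvalues (with algebraic multiplicities) are λ = 0 with multiplicity 4.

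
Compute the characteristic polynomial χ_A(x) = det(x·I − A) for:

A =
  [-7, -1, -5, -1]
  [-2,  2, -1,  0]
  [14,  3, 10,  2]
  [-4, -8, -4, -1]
x^4 - 4*x^3 + 6*x^2 - 4*x + 1

Expanding det(x·I − A) (e.g. by cofactor expansion or by noting that A is similar to its Jordan form J, which has the same characteristic polynomial as A) gives
  χ_A(x) = x^4 - 4*x^3 + 6*x^2 - 4*x + 1
which factors as (x - 1)^4. The eigenvalues (with algebraic multiplicities) are λ = 1 with multiplicity 4.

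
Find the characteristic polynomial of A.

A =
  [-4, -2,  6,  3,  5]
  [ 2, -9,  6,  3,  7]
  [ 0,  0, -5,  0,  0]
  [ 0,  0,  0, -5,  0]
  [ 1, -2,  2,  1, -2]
x^5 + 25*x^4 + 250*x^3 + 1250*x^2 + 3125*x + 3125

Expanding det(x·I − A) (e.g. by cofactor expansion or by noting that A is similar to its Jordan form J, which has the same characteristic polynomial as A) gives
  χ_A(x) = x^5 + 25*x^4 + 250*x^3 + 1250*x^2 + 3125*x + 3125
which factors as (x + 5)^5. The eigenvalues (with algebraic multiplicities) are λ = -5 with multiplicity 5.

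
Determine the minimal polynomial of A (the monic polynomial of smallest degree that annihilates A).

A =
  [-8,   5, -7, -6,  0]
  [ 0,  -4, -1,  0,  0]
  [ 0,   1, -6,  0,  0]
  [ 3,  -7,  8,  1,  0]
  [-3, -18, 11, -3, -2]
x^4 + 17*x^3 + 105*x^2 + 275*x + 250

The characteristic polynomial is χ_A(x) = (x + 2)^2*(x + 5)^3, so the eigenvalues are known. The minimal polynomial is
  m_A(x) = Π_λ (x − λ)^{k_λ}
where k_λ is the size of the *largest* Jordan block for λ (equivalently, the smallest k with (A − λI)^k v = 0 for every generalised eigenvector v of λ).

  λ = -5: largest Jordan block has size 3, contributing (x + 5)^3
  λ = -2: largest Jordan block has size 1, contributing (x + 2)

So m_A(x) = (x + 2)*(x + 5)^3 = x^4 + 17*x^3 + 105*x^2 + 275*x + 250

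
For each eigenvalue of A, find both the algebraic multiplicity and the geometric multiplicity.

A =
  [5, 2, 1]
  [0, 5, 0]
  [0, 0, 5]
λ = 5: alg = 3, geom = 2

Step 1 — factor the characteristic polynomial to read off the algebraic multiplicities:
  χ_A(x) = (x - 5)^3

Step 2 — compute geometric multiplicities via the rank-nullity identity g(λ) = n − rank(A − λI):
  rank(A − (5)·I) = 1, so dim ker(A − (5)·I) = n − 1 = 2

Summary:
  λ = 5: algebraic multiplicity = 3, geometric multiplicity = 2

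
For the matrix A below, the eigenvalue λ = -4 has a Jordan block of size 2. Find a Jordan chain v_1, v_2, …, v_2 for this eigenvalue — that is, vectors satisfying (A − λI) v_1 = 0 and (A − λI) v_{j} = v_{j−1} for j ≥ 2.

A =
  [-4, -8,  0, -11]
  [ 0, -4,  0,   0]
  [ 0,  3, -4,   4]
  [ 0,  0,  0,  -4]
A Jordan chain for λ = -4 of length 2:
v_1 = (-8, 0, 3, 0)ᵀ
v_2 = (0, 1, 0, 0)ᵀ

Let N = A − (-4)·I. We want v_2 with N^2 v_2 = 0 but N^1 v_2 ≠ 0; then v_{j-1} := N · v_j for j = 2, …, 2.

Pick v_2 = (0, 1, 0, 0)ᵀ.
Then v_1 = N · v_2 = (-8, 0, 3, 0)ᵀ.

Sanity check: (A − (-4)·I) v_1 = (0, 0, 0, 0)ᵀ = 0. ✓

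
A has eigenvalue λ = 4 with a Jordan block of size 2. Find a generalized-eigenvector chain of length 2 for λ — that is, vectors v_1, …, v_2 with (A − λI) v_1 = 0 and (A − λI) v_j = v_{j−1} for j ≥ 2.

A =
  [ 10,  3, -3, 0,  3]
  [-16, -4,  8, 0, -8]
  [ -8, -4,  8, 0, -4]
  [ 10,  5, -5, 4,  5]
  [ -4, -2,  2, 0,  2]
A Jordan chain for λ = 4 of length 2:
v_1 = (6, -16, -8, 10, -4)ᵀ
v_2 = (1, 0, 0, 0, 0)ᵀ

Let N = A − (4)·I. We want v_2 with N^2 v_2 = 0 but N^1 v_2 ≠ 0; then v_{j-1} := N · v_j for j = 2, …, 2.

Pick v_2 = (1, 0, 0, 0, 0)ᵀ.
Then v_1 = N · v_2 = (6, -16, -8, 10, -4)ᵀ.

Sanity check: (A − (4)·I) v_1 = (0, 0, 0, 0, 0)ᵀ = 0. ✓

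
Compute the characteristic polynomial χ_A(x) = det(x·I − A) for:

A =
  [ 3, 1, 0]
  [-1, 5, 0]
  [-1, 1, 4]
x^3 - 12*x^2 + 48*x - 64

Expanding det(x·I − A) (e.g. by cofactor expansion or by noting that A is similar to its Jordan form J, which has the same characteristic polynomial as A) gives
  χ_A(x) = x^3 - 12*x^2 + 48*x - 64
which factors as (x - 4)^3. The eigenvalues (with algebraic multiplicities) are λ = 4 with multiplicity 3.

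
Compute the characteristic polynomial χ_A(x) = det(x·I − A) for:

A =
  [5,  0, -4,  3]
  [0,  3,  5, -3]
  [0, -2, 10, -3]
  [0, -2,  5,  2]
x^4 - 20*x^3 + 150*x^2 - 500*x + 625

Expanding det(x·I − A) (e.g. by cofactor expansion or by noting that A is similar to its Jordan form J, which has the same characteristic polynomial as A) gives
  χ_A(x) = x^4 - 20*x^3 + 150*x^2 - 500*x + 625
which factors as (x - 5)^4. The eigenvalues (with algebraic multiplicities) are λ = 5 with multiplicity 4.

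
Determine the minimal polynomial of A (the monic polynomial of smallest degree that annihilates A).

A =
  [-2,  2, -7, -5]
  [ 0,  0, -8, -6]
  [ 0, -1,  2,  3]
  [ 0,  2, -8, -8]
x^3 + 6*x^2 + 12*x + 8

The characteristic polynomial is χ_A(x) = (x + 2)^4, so the eigenvalues are known. The minimal polynomial is
  m_A(x) = Π_λ (x − λ)^{k_λ}
where k_λ is the size of the *largest* Jordan block for λ (equivalently, the smallest k with (A − λI)^k v = 0 for every generalised eigenvector v of λ).

  λ = -2: largest Jordan block has size 3, contributing (x + 2)^3

So m_A(x) = (x + 2)^3 = x^3 + 6*x^2 + 12*x + 8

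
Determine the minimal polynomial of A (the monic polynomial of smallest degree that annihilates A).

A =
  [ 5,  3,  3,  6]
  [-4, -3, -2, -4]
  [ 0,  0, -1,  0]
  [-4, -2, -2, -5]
x^2 + 2*x + 1

The characteristic polynomial is χ_A(x) = (x + 1)^4, so the eigenvalues are known. The minimal polynomial is
  m_A(x) = Π_λ (x − λ)^{k_λ}
where k_λ is the size of the *largest* Jordan block for λ (equivalently, the smallest k with (A − λI)^k v = 0 for every generalised eigenvector v of λ).

  λ = -1: largest Jordan block has size 2, contributing (x + 1)^2

So m_A(x) = (x + 1)^2 = x^2 + 2*x + 1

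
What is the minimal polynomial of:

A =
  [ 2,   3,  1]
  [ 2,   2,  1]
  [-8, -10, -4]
x^3

The characteristic polynomial is χ_A(x) = x^3, so the eigenvalues are known. The minimal polynomial is
  m_A(x) = Π_λ (x − λ)^{k_λ}
where k_λ is the size of the *largest* Jordan block for λ (equivalently, the smallest k with (A − λI)^k v = 0 for every generalised eigenvector v of λ).

  λ = 0: largest Jordan block has size 3, contributing (x − 0)^3

So m_A(x) = x^3 = x^3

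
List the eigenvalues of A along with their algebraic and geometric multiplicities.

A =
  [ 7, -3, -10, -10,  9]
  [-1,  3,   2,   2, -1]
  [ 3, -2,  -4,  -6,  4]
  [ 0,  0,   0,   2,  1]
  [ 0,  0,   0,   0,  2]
λ = 2: alg = 5, geom = 2

Step 1 — factor the characteristic polynomial to read off the algebraic multiplicities:
  χ_A(x) = (x - 2)^5

Step 2 — compute geometric multiplicities via the rank-nullity identity g(λ) = n − rank(A − λI):
  rank(A − (2)·I) = 3, so dim ker(A − (2)·I) = n − 3 = 2

Summary:
  λ = 2: algebraic multiplicity = 5, geometric multiplicity = 2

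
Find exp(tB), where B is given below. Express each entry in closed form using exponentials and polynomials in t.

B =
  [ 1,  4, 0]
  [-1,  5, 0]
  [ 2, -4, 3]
e^{tB} =
  [-2*t*exp(3*t) + exp(3*t), 4*t*exp(3*t), 0]
  [-t*exp(3*t), 2*t*exp(3*t) + exp(3*t), 0]
  [2*t*exp(3*t), -4*t*exp(3*t), exp(3*t)]

Strategy: write B = P · J · P⁻¹ where J is a Jordan canonical form, so e^{tB} = P · e^{tJ} · P⁻¹, and e^{tJ} can be computed block-by-block.

B has Jordan form
J =
  [3, 1, 0]
  [0, 3, 0]
  [0, 0, 3]
(up to reordering of blocks).

Per-block formulas:
  For a 2×2 Jordan block J_2(3): exp(t · J_2(3)) = e^(3t)·(I + t·N), where N is the 2×2 nilpotent shift.
  For a 1×1 block at λ = 3: exp(t · [3]) = [e^(3t)].

After assembling e^{tJ} and conjugating by P, we get:

e^{tB} =
  [-2*t*exp(3*t) + exp(3*t), 4*t*exp(3*t), 0]
  [-t*exp(3*t), 2*t*exp(3*t) + exp(3*t), 0]
  [2*t*exp(3*t), -4*t*exp(3*t), exp(3*t)]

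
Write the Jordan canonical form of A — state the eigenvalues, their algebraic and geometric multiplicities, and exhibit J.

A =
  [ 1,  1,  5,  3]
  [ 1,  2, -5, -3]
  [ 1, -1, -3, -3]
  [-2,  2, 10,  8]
J_3(2) ⊕ J_1(2)

The characteristic polynomial is
  det(x·I − A) = x^4 - 8*x^3 + 24*x^2 - 32*x + 16 = (x - 2)^4

Eigenvalues and multiplicities (the geometric multiplicity of λ is n − rank(A − λI), which equals the number of Jordan blocks for λ):
  λ = 2: algebraic multiplicity = 4, geometric multiplicity = 2

Determining the block sizes for each eigenvalue:
  λ = 2: with am = 4 and gm = 2, the partition is not yet determined (e.g. several partitions of 4 into 2 parts exist). Let N = A − (2)·I. Computing rank(N^1) = 2, rank(N^2) = 1, rank(N^3) = 0; the number of blocks of size ≥ j is rank(N^{j−1}) − rank(N^j), giving [2, 1, 1]. So we have 1 block(s) of size 3, 1 block(s) of size 1 → block sizes [3, 1]

Assembling the blocks gives a Jordan form
J =
  [2, 1, 0, 0]
  [0, 2, 1, 0]
  [0, 0, 2, 0]
  [0, 0, 0, 2]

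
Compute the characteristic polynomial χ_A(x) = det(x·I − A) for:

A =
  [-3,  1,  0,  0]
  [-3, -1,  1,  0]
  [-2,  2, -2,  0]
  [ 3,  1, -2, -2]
x^4 + 8*x^3 + 24*x^2 + 32*x + 16

Expanding det(x·I − A) (e.g. by cofactor expansion or by noting that A is similar to its Jordan form J, which has the same characteristic polynomial as A) gives
  χ_A(x) = x^4 + 8*x^3 + 24*x^2 + 32*x + 16
which factors as (x + 2)^4. The eigenvalues (with algebraic multiplicities) are λ = -2 with multiplicity 4.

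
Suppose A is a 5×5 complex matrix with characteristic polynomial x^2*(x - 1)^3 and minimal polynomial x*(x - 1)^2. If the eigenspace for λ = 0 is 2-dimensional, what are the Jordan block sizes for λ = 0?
Block sizes for λ = 0: [1, 1]

Step 1 — from the characteristic polynomial, algebraic multiplicity of λ = 0 is 2. From dim ker(A − (0)·I) = 2, there are exactly 2 Jordan blocks for λ = 0.
Step 2 — from the minimal polynomial, the factor (x − 0) tells us the largest block for λ = 0 has size 1.
Step 3 — with total size 2, 2 blocks, and largest block 1, the block sizes (in nonincreasing order) are [1, 1].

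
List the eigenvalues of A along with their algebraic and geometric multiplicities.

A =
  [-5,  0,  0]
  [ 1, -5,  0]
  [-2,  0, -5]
λ = -5: alg = 3, geom = 2

Step 1 — factor the characteristic polynomial to read off the algebraic multiplicities:
  χ_A(x) = (x + 5)^3

Step 2 — compute geometric multiplicities via the rank-nullity identity g(λ) = n − rank(A − λI):
  rank(A − (-5)·I) = 1, so dim ker(A − (-5)·I) = n − 1 = 2

Summary:
  λ = -5: algebraic multiplicity = 3, geometric multiplicity = 2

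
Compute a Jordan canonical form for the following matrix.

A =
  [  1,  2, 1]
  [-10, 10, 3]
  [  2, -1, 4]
J_3(5)

The characteristic polynomial is
  det(x·I − A) = x^3 - 15*x^2 + 75*x - 125 = (x - 5)^3

Eigenvalues and multiplicities (the geometric multiplicity of λ is n − rank(A − λI), which equals the number of Jordan blocks for λ):
  λ = 5: algebraic multiplicity = 3, geometric multiplicity = 1

Determining the block sizes for each eigenvalue:
  λ = 5: one block (gm = 1), so the single block has size am = 3 → block sizes [3]

Assembling the blocks gives a Jordan form
J =
  [5, 1, 0]
  [0, 5, 1]
  [0, 0, 5]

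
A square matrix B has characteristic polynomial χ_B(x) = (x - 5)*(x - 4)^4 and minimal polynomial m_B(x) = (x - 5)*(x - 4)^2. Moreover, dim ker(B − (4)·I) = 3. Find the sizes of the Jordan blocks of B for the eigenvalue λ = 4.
Block sizes for λ = 4: [2, 1, 1]

Step 1 — from the characteristic polynomial, algebraic multiplicity of λ = 4 is 4. From dim ker(B − (4)·I) = 3, there are exactly 3 Jordan blocks for λ = 4.
Step 2 — from the minimal polynomial, the factor (x − 4)^2 tells us the largest block for λ = 4 has size 2.
Step 3 — with total size 4, 3 blocks, and largest block 2, the block sizes (in nonincreasing order) are [2, 1, 1].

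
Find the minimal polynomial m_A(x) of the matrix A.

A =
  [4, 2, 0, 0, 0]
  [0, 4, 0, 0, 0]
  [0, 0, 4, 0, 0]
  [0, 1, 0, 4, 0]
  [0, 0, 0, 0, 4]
x^2 - 8*x + 16

The characteristic polynomial is χ_A(x) = (x - 4)^5, so the eigenvalues are known. The minimal polynomial is
  m_A(x) = Π_λ (x − λ)^{k_λ}
where k_λ is the size of the *largest* Jordan block for λ (equivalently, the smallest k with (A − λI)^k v = 0 for every generalised eigenvector v of λ).

  λ = 4: largest Jordan block has size 2, contributing (x − 4)^2

So m_A(x) = (x - 4)^2 = x^2 - 8*x + 16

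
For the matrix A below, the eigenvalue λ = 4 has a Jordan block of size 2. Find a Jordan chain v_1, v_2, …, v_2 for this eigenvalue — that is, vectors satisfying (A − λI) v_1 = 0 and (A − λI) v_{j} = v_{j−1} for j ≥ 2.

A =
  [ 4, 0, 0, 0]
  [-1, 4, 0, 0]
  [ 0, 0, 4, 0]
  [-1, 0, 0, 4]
A Jordan chain for λ = 4 of length 2:
v_1 = (0, -1, 0, -1)ᵀ
v_2 = (1, 0, 0, 0)ᵀ

Let N = A − (4)·I. We want v_2 with N^2 v_2 = 0 but N^1 v_2 ≠ 0; then v_{j-1} := N · v_j for j = 2, …, 2.

Pick v_2 = (1, 0, 0, 0)ᵀ.
Then v_1 = N · v_2 = (0, -1, 0, -1)ᵀ.

Sanity check: (A − (4)·I) v_1 = (0, 0, 0, 0)ᵀ = 0. ✓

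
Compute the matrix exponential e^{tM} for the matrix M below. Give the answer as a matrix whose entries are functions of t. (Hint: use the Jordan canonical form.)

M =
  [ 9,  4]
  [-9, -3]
e^{tM} =
  [6*t*exp(3*t) + exp(3*t), 4*t*exp(3*t)]
  [-9*t*exp(3*t), -6*t*exp(3*t) + exp(3*t)]

Strategy: write M = P · J · P⁻¹ where J is a Jordan canonical form, so e^{tM} = P · e^{tJ} · P⁻¹, and e^{tJ} can be computed block-by-block.

M has Jordan form
J =
  [3, 1]
  [0, 3]
(up to reordering of blocks).

Per-block formulas:
  For a 2×2 Jordan block J_2(3): exp(t · J_2(3)) = e^(3t)·(I + t·N), where N is the 2×2 nilpotent shift.

After assembling e^{tJ} and conjugating by P, we get:

e^{tM} =
  [6*t*exp(3*t) + exp(3*t), 4*t*exp(3*t)]
  [-9*t*exp(3*t), -6*t*exp(3*t) + exp(3*t)]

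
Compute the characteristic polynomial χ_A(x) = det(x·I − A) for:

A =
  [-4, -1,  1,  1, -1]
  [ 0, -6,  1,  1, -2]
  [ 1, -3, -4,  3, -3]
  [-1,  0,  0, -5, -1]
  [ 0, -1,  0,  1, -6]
x^5 + 25*x^4 + 250*x^3 + 1250*x^2 + 3125*x + 3125

Expanding det(x·I − A) (e.g. by cofactor expansion or by noting that A is similar to its Jordan form J, which has the same characteristic polynomial as A) gives
  χ_A(x) = x^5 + 25*x^4 + 250*x^3 + 1250*x^2 + 3125*x + 3125
which factors as (x + 5)^5. The eigenvalues (with algebraic multiplicities) are λ = -5 with multiplicity 5.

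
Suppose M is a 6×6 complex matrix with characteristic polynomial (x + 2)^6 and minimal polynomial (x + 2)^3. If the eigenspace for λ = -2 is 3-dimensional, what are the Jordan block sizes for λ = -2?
Block sizes for λ = -2: [3, 2, 1]

Step 1 — from the characteristic polynomial, algebraic multiplicity of λ = -2 is 6. From dim ker(M − (-2)·I) = 3, there are exactly 3 Jordan blocks for λ = -2.
Step 2 — from the minimal polynomial, the factor (x + 2)^3 tells us the largest block for λ = -2 has size 3.
Step 3 — with total size 6, 3 blocks, and largest block 3, the block sizes (in nonincreasing order) are [3, 2, 1].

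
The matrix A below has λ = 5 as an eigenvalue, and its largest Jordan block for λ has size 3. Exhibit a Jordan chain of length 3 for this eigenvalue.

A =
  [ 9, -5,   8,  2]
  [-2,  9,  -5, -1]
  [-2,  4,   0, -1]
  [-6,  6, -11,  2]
A Jordan chain for λ = 5 of length 3:
v_1 = (-2, 0, 0, 4)ᵀ
v_2 = (4, -2, -2, -6)ᵀ
v_3 = (1, 0, 0, 0)ᵀ

Let N = A − (5)·I. We want v_3 with N^3 v_3 = 0 but N^2 v_3 ≠ 0; then v_{j-1} := N · v_j for j = 3, …, 2.

Pick v_3 = (1, 0, 0, 0)ᵀ.
Then v_2 = N · v_3 = (4, -2, -2, -6)ᵀ.
Then v_1 = N · v_2 = (-2, 0, 0, 4)ᵀ.

Sanity check: (A − (5)·I) v_1 = (0, 0, 0, 0)ᵀ = 0. ✓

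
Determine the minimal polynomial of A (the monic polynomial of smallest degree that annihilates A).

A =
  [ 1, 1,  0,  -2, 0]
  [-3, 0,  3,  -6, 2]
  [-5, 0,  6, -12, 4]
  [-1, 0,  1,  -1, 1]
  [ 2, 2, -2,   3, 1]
x^5 - 7*x^4 + 19*x^3 - 25*x^2 + 16*x - 4

The characteristic polynomial is χ_A(x) = (x - 2)^2*(x - 1)^3, so the eigenvalues are known. The minimal polynomial is
  m_A(x) = Π_λ (x − λ)^{k_λ}
where k_λ is the size of the *largest* Jordan block for λ (equivalently, the smallest k with (A − λI)^k v = 0 for every generalised eigenvector v of λ).

  λ = 1: largest Jordan block has size 3, contributing (x − 1)^3
  λ = 2: largest Jordan block has size 2, contributing (x − 2)^2

So m_A(x) = (x - 2)^2*(x - 1)^3 = x^5 - 7*x^4 + 19*x^3 - 25*x^2 + 16*x - 4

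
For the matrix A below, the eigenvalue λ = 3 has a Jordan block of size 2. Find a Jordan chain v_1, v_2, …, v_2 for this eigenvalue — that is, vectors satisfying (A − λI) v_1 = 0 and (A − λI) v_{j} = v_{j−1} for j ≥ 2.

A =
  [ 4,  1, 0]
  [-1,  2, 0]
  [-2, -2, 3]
A Jordan chain for λ = 3 of length 2:
v_1 = (1, -1, -2)ᵀ
v_2 = (1, 0, 0)ᵀ

Let N = A − (3)·I. We want v_2 with N^2 v_2 = 0 but N^1 v_2 ≠ 0; then v_{j-1} := N · v_j for j = 2, …, 2.

Pick v_2 = (1, 0, 0)ᵀ.
Then v_1 = N · v_2 = (1, -1, -2)ᵀ.

Sanity check: (A − (3)·I) v_1 = (0, 0, 0)ᵀ = 0. ✓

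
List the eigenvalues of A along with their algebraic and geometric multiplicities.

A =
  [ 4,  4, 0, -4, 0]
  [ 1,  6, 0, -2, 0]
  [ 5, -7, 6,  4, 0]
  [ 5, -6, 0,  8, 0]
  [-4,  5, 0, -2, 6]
λ = 6: alg = 5, geom = 3

Step 1 — factor the characteristic polynomial to read off the algebraic multiplicities:
  χ_A(x) = (x - 6)^5

Step 2 — compute geometric multiplicities via the rank-nullity identity g(λ) = n − rank(A − λI):
  rank(A − (6)·I) = 2, so dim ker(A − (6)·I) = n − 2 = 3

Summary:
  λ = 6: algebraic multiplicity = 5, geometric multiplicity = 3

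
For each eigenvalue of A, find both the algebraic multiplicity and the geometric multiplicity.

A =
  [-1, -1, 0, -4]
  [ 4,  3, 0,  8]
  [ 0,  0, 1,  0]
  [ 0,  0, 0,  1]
λ = 1: alg = 4, geom = 3

Step 1 — factor the characteristic polynomial to read off the algebraic multiplicities:
  χ_A(x) = (x - 1)^4

Step 2 — compute geometric multiplicities via the rank-nullity identity g(λ) = n − rank(A − λI):
  rank(A − (1)·I) = 1, so dim ker(A − (1)·I) = n − 1 = 3

Summary:
  λ = 1: algebraic multiplicity = 4, geometric multiplicity = 3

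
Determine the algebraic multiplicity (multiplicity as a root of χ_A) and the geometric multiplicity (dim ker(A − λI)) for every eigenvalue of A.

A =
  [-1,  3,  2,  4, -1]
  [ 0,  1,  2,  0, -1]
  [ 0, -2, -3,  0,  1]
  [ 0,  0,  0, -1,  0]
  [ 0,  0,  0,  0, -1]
λ = -1: alg = 5, geom = 3

Step 1 — factor the characteristic polynomial to read off the algebraic multiplicities:
  χ_A(x) = (x + 1)^5

Step 2 — compute geometric multiplicities via the rank-nullity identity g(λ) = n − rank(A − λI):
  rank(A − (-1)·I) = 2, so dim ker(A − (-1)·I) = n − 2 = 3

Summary:
  λ = -1: algebraic multiplicity = 5, geometric multiplicity = 3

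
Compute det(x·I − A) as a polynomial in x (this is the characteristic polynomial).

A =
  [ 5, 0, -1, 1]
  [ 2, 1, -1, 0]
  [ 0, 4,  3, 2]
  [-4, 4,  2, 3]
x^4 - 12*x^3 + 54*x^2 - 108*x + 81

Expanding det(x·I − A) (e.g. by cofactor expansion or by noting that A is similar to its Jordan form J, which has the same characteristic polynomial as A) gives
  χ_A(x) = x^4 - 12*x^3 + 54*x^2 - 108*x + 81
which factors as (x - 3)^4. The eigenvalues (with algebraic multiplicities) are λ = 3 with multiplicity 4.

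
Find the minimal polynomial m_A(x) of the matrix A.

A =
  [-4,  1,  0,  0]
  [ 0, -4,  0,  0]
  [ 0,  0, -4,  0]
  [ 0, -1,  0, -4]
x^2 + 8*x + 16

The characteristic polynomial is χ_A(x) = (x + 4)^4, so the eigenvalues are known. The minimal polynomial is
  m_A(x) = Π_λ (x − λ)^{k_λ}
where k_λ is the size of the *largest* Jordan block for λ (equivalently, the smallest k with (A − λI)^k v = 0 for every generalised eigenvector v of λ).

  λ = -4: largest Jordan block has size 2, contributing (x + 4)^2

So m_A(x) = (x + 4)^2 = x^2 + 8*x + 16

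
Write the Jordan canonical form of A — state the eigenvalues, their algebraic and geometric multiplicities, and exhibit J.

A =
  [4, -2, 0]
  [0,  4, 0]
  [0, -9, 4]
J_2(4) ⊕ J_1(4)

The characteristic polynomial is
  det(x·I − A) = x^3 - 12*x^2 + 48*x - 64 = (x - 4)^3

Eigenvalues and multiplicities (the geometric multiplicity of λ is n − rank(A − λI), which equals the number of Jordan blocks for λ):
  λ = 4: algebraic multiplicity = 3, geometric multiplicity = 2

Determining the block sizes for each eigenvalue:
  λ = 4: 2 blocks summing to 3 forces exactly one block of size 2 and the rest size 1 → block sizes [2, 1]

Assembling the blocks gives a Jordan form
J =
  [4, 1, 0]
  [0, 4, 0]
  [0, 0, 4]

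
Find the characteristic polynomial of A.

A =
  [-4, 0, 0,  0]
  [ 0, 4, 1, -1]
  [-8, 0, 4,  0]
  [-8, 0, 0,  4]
x^4 - 8*x^3 + 128*x - 256

Expanding det(x·I − A) (e.g. by cofactor expansion or by noting that A is similar to its Jordan form J, which has the same characteristic polynomial as A) gives
  χ_A(x) = x^4 - 8*x^3 + 128*x - 256
which factors as (x - 4)^3*(x + 4). The eigenvalues (with algebraic multiplicities) are λ = -4 with multiplicity 1, λ = 4 with multiplicity 3.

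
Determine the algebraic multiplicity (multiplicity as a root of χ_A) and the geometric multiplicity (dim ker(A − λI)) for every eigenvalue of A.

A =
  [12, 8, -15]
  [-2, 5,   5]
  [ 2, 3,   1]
λ = 6: alg = 3, geom = 1

Step 1 — factor the characteristic polynomial to read off the algebraic multiplicities:
  χ_A(x) = (x - 6)^3

Step 2 — compute geometric multiplicities via the rank-nullity identity g(λ) = n − rank(A − λI):
  rank(A − (6)·I) = 2, so dim ker(A − (6)·I) = n − 2 = 1

Summary:
  λ = 6: algebraic multiplicity = 3, geometric multiplicity = 1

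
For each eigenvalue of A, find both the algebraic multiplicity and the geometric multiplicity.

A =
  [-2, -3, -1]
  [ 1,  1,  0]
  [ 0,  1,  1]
λ = 0: alg = 3, geom = 1

Step 1 — factor the characteristic polynomial to read off the algebraic multiplicities:
  χ_A(x) = x^3

Step 2 — compute geometric multiplicities via the rank-nullity identity g(λ) = n − rank(A − λI):
  rank(A − (0)·I) = 2, so dim ker(A − (0)·I) = n − 2 = 1

Summary:
  λ = 0: algebraic multiplicity = 3, geometric multiplicity = 1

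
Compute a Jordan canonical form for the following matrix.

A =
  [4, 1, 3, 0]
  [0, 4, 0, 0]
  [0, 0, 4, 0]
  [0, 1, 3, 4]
J_2(4) ⊕ J_1(4) ⊕ J_1(4)

The characteristic polynomial is
  det(x·I − A) = x^4 - 16*x^3 + 96*x^2 - 256*x + 256 = (x - 4)^4

Eigenvalues and multiplicities (the geometric multiplicity of λ is n − rank(A − λI), which equals the number of Jordan blocks for λ):
  λ = 4: algebraic multiplicity = 4, geometric multiplicity = 3

Determining the block sizes for each eigenvalue:
  λ = 4: 3 blocks summing to 4 forces exactly one block of size 2 and the rest size 1 → block sizes [2, 1, 1]

Assembling the blocks gives a Jordan form
J =
  [4, 1, 0, 0]
  [0, 4, 0, 0]
  [0, 0, 4, 0]
  [0, 0, 0, 4]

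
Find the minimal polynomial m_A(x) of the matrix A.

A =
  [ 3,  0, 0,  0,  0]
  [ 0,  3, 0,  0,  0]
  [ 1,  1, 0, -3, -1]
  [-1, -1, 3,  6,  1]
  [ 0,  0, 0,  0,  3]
x^2 - 6*x + 9

The characteristic polynomial is χ_A(x) = (x - 3)^5, so the eigenvalues are known. The minimal polynomial is
  m_A(x) = Π_λ (x − λ)^{k_λ}
where k_λ is the size of the *largest* Jordan block for λ (equivalently, the smallest k with (A − λI)^k v = 0 for every generalised eigenvector v of λ).

  λ = 3: largest Jordan block has size 2, contributing (x − 3)^2

So m_A(x) = (x - 3)^2 = x^2 - 6*x + 9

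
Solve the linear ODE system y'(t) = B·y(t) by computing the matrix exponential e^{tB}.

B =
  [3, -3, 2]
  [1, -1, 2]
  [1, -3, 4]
e^{tB} =
  [t*exp(2*t) + exp(2*t), -3*t*exp(2*t), 2*t*exp(2*t)]
  [t*exp(2*t), -3*t*exp(2*t) + exp(2*t), 2*t*exp(2*t)]
  [t*exp(2*t), -3*t*exp(2*t), 2*t*exp(2*t) + exp(2*t)]

Strategy: write B = P · J · P⁻¹ where J is a Jordan canonical form, so e^{tB} = P · e^{tJ} · P⁻¹, and e^{tJ} can be computed block-by-block.

B has Jordan form
J =
  [2, 1, 0]
  [0, 2, 0]
  [0, 0, 2]
(up to reordering of blocks).

Per-block formulas:
  For a 2×2 Jordan block J_2(2): exp(t · J_2(2)) = e^(2t)·(I + t·N), where N is the 2×2 nilpotent shift.
  For a 1×1 block at λ = 2: exp(t · [2]) = [e^(2t)].

After assembling e^{tJ} and conjugating by P, we get:

e^{tB} =
  [t*exp(2*t) + exp(2*t), -3*t*exp(2*t), 2*t*exp(2*t)]
  [t*exp(2*t), -3*t*exp(2*t) + exp(2*t), 2*t*exp(2*t)]
  [t*exp(2*t), -3*t*exp(2*t), 2*t*exp(2*t) + exp(2*t)]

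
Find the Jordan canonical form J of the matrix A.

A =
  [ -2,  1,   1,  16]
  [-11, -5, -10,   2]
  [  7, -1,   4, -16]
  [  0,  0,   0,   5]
J_2(-4) ⊕ J_1(5) ⊕ J_1(5)

The characteristic polynomial is
  det(x·I − A) = x^4 - 2*x^3 - 39*x^2 + 40*x + 400 = (x - 5)^2*(x + 4)^2

Eigenvalues and multiplicities (the geometric multiplicity of λ is n − rank(A − λI), which equals the number of Jordan blocks for λ):
  λ = -4: algebraic multiplicity = 2, geometric multiplicity = 1
  λ = 5: algebraic multiplicity = 2, geometric multiplicity = 2

Determining the block sizes for each eigenvalue:
  λ = -4: one block (gm = 1), so the single block has size am = 2 → block sizes [2]
  λ = 5: gm = am = 2, so every block has size 1 → block sizes [1, 1]

Assembling the blocks gives a Jordan form
J =
  [-4,  1, 0, 0]
  [ 0, -4, 0, 0]
  [ 0,  0, 5, 0]
  [ 0,  0, 0, 5]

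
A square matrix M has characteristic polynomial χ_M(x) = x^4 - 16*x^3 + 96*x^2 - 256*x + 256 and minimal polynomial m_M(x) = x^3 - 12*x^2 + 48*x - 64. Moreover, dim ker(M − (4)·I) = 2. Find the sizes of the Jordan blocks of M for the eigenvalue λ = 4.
Block sizes for λ = 4: [3, 1]

Step 1 — from the characteristic polynomial, algebraic multiplicity of λ = 4 is 4. From dim ker(M − (4)·I) = 2, there are exactly 2 Jordan blocks for λ = 4.
Step 2 — from the minimal polynomial, the factor (x − 4)^3 tells us the largest block for λ = 4 has size 3.
Step 3 — with total size 4, 2 blocks, and largest block 3, the block sizes (in nonincreasing order) are [3, 1].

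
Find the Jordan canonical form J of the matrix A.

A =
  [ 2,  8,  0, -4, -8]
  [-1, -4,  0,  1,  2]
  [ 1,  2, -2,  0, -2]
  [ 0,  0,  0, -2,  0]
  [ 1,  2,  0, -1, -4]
J_2(-2) ⊕ J_2(-2) ⊕ J_1(-2)

The characteristic polynomial is
  det(x·I − A) = x^5 + 10*x^4 + 40*x^3 + 80*x^2 + 80*x + 32 = (x + 2)^5

Eigenvalues and multiplicities (the geometric multiplicity of λ is n − rank(A − λI), which equals the number of Jordan blocks for λ):
  λ = -2: algebraic multiplicity = 5, geometric multiplicity = 3

Determining the block sizes for each eigenvalue:
  λ = -2: with am = 5 and gm = 3, the partition is not yet determined (e.g. several partitions of 5 into 3 parts exist). Let N = A − (-2)·I. Computing rank(N^1) = 2, rank(N^2) = 0; the number of blocks of size ≥ j is rank(N^{j−1}) − rank(N^j), giving [3, 2]. So we have 2 block(s) of size 2, 1 block(s) of size 1 → block sizes [2, 2, 1]

Assembling the blocks gives a Jordan form
J =
  [-2,  1,  0,  0,  0]
  [ 0, -2,  0,  0,  0]
  [ 0,  0, -2,  1,  0]
  [ 0,  0,  0, -2,  0]
  [ 0,  0,  0,  0, -2]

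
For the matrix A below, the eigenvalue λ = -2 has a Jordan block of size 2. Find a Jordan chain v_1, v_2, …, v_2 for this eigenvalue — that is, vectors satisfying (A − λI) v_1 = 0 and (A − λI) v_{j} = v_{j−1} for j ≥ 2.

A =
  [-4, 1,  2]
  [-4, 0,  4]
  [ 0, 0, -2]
A Jordan chain for λ = -2 of length 2:
v_1 = (-2, -4, 0)ᵀ
v_2 = (1, 0, 0)ᵀ

Let N = A − (-2)·I. We want v_2 with N^2 v_2 = 0 but N^1 v_2 ≠ 0; then v_{j-1} := N · v_j for j = 2, …, 2.

Pick v_2 = (1, 0, 0)ᵀ.
Then v_1 = N · v_2 = (-2, -4, 0)ᵀ.

Sanity check: (A − (-2)·I) v_1 = (0, 0, 0)ᵀ = 0. ✓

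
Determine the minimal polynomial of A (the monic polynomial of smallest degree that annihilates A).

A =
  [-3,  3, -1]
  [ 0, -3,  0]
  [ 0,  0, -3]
x^2 + 6*x + 9

The characteristic polynomial is χ_A(x) = (x + 3)^3, so the eigenvalues are known. The minimal polynomial is
  m_A(x) = Π_λ (x − λ)^{k_λ}
where k_λ is the size of the *largest* Jordan block for λ (equivalently, the smallest k with (A − λI)^k v = 0 for every generalised eigenvector v of λ).

  λ = -3: largest Jordan block has size 2, contributing (x + 3)^2

So m_A(x) = (x + 3)^2 = x^2 + 6*x + 9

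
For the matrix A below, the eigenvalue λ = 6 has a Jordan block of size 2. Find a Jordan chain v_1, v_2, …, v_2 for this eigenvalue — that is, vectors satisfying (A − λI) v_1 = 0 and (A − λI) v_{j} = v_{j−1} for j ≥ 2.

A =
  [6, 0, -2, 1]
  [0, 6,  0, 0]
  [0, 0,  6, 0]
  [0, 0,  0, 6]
A Jordan chain for λ = 6 of length 2:
v_1 = (-2, 0, 0, 0)ᵀ
v_2 = (0, 0, 1, 0)ᵀ

Let N = A − (6)·I. We want v_2 with N^2 v_2 = 0 but N^1 v_2 ≠ 0; then v_{j-1} := N · v_j for j = 2, …, 2.

Pick v_2 = (0, 0, 1, 0)ᵀ.
Then v_1 = N · v_2 = (-2, 0, 0, 0)ᵀ.

Sanity check: (A − (6)·I) v_1 = (0, 0, 0, 0)ᵀ = 0. ✓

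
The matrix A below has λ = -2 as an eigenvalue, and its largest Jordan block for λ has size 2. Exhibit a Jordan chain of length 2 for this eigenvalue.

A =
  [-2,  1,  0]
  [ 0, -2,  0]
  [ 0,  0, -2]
A Jordan chain for λ = -2 of length 2:
v_1 = (1, 0, 0)ᵀ
v_2 = (0, 1, 0)ᵀ

Let N = A − (-2)·I. We want v_2 with N^2 v_2 = 0 but N^1 v_2 ≠ 0; then v_{j-1} := N · v_j for j = 2, …, 2.

Pick v_2 = (0, 1, 0)ᵀ.
Then v_1 = N · v_2 = (1, 0, 0)ᵀ.

Sanity check: (A − (-2)·I) v_1 = (0, 0, 0)ᵀ = 0. ✓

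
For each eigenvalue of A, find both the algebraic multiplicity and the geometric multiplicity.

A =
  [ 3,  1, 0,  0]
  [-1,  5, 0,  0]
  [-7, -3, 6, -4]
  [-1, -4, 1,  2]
λ = 4: alg = 4, geom = 2

Step 1 — factor the characteristic polynomial to read off the algebraic multiplicities:
  χ_A(x) = (x - 4)^4

Step 2 — compute geometric multiplicities via the rank-nullity identity g(λ) = n − rank(A − λI):
  rank(A − (4)·I) = 2, so dim ker(A − (4)·I) = n − 2 = 2

Summary:
  λ = 4: algebraic multiplicity = 4, geometric multiplicity = 2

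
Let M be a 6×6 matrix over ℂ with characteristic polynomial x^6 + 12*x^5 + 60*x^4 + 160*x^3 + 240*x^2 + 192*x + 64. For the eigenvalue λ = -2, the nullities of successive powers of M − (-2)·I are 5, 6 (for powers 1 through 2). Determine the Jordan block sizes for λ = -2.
Block sizes for λ = -2: [2, 1, 1, 1, 1]

From the dimensions of kernels of powers, the number of Jordan blocks of size at least j is d_j − d_{j−1} where d_j = dim ker(N^j) (with d_0 = 0). Computing the differences gives [5, 1].
The number of blocks of size exactly k is (#blocks of size ≥ k) − (#blocks of size ≥ k + 1), so the partition is: 4 block(s) of size 1, 1 block(s) of size 2.
In nonincreasing order the block sizes are [2, 1, 1, 1, 1].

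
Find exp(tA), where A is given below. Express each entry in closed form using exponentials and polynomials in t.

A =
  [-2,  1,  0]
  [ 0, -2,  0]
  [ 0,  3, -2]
e^{tA} =
  [exp(-2*t), t*exp(-2*t), 0]
  [0, exp(-2*t), 0]
  [0, 3*t*exp(-2*t), exp(-2*t)]

Strategy: write A = P · J · P⁻¹ where J is a Jordan canonical form, so e^{tA} = P · e^{tJ} · P⁻¹, and e^{tJ} can be computed block-by-block.

A has Jordan form
J =
  [-2,  1,  0]
  [ 0, -2,  0]
  [ 0,  0, -2]
(up to reordering of blocks).

Per-block formulas:
  For a 2×2 Jordan block J_2(-2): exp(t · J_2(-2)) = e^(-2t)·(I + t·N), where N is the 2×2 nilpotent shift.
  For a 1×1 block at λ = -2: exp(t · [-2]) = [e^(-2t)].

After assembling e^{tJ} and conjugating by P, we get:

e^{tA} =
  [exp(-2*t), t*exp(-2*t), 0]
  [0, exp(-2*t), 0]
  [0, 3*t*exp(-2*t), exp(-2*t)]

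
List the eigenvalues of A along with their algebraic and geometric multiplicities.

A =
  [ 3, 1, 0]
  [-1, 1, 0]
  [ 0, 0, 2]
λ = 2: alg = 3, geom = 2

Step 1 — factor the characteristic polynomial to read off the algebraic multiplicities:
  χ_A(x) = (x - 2)^3

Step 2 — compute geometric multiplicities via the rank-nullity identity g(λ) = n − rank(A − λI):
  rank(A − (2)·I) = 1, so dim ker(A − (2)·I) = n − 1 = 2

Summary:
  λ = 2: algebraic multiplicity = 3, geometric multiplicity = 2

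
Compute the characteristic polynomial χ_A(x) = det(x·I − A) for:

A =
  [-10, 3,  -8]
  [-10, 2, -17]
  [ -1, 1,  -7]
x^3 + 15*x^2 + 75*x + 125

Expanding det(x·I − A) (e.g. by cofactor expansion or by noting that A is similar to its Jordan form J, which has the same characteristic polynomial as A) gives
  χ_A(x) = x^3 + 15*x^2 + 75*x + 125
which factors as (x + 5)^3. The eigenvalues (with algebraic multiplicities) are λ = -5 with multiplicity 3.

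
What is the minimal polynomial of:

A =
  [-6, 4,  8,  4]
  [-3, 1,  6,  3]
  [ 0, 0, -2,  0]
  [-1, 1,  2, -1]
x^2 + 4*x + 4

The characteristic polynomial is χ_A(x) = (x + 2)^4, so the eigenvalues are known. The minimal polynomial is
  m_A(x) = Π_λ (x − λ)^{k_λ}
where k_λ is the size of the *largest* Jordan block for λ (equivalently, the smallest k with (A − λI)^k v = 0 for every generalised eigenvector v of λ).

  λ = -2: largest Jordan block has size 2, contributing (x + 2)^2

So m_A(x) = (x + 2)^2 = x^2 + 4*x + 4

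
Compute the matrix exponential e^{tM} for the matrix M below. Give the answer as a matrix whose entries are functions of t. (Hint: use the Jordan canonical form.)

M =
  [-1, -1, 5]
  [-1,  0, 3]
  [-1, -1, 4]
e^{tM} =
  [-2*t*exp(t) + exp(t), -t^2*exp(t) - t*exp(t), t^2*exp(t) + 5*t*exp(t)]
  [-t*exp(t), -t^2*exp(t)/2 - t*exp(t) + exp(t), t^2*exp(t)/2 + 3*t*exp(t)]
  [-t*exp(t), -t^2*exp(t)/2 - t*exp(t), t^2*exp(t)/2 + 3*t*exp(t) + exp(t)]

Strategy: write M = P · J · P⁻¹ where J is a Jordan canonical form, so e^{tM} = P · e^{tJ} · P⁻¹, and e^{tJ} can be computed block-by-block.

M has Jordan form
J =
  [1, 1, 0]
  [0, 1, 1]
  [0, 0, 1]
(up to reordering of blocks).

Per-block formulas:
  For a 3×3 Jordan block J_3(1): exp(t · J_3(1)) = e^(1t)·(I + t·N + (t^2/2)·N^2), where N is the 3×3 nilpotent shift.

After assembling e^{tJ} and conjugating by P, we get:

e^{tM} =
  [-2*t*exp(t) + exp(t), -t^2*exp(t) - t*exp(t), t^2*exp(t) + 5*t*exp(t)]
  [-t*exp(t), -t^2*exp(t)/2 - t*exp(t) + exp(t), t^2*exp(t)/2 + 3*t*exp(t)]
  [-t*exp(t), -t^2*exp(t)/2 - t*exp(t), t^2*exp(t)/2 + 3*t*exp(t) + exp(t)]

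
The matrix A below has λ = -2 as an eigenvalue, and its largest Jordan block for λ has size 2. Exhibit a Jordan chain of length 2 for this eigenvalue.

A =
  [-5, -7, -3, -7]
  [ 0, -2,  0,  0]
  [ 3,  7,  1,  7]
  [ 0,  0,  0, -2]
A Jordan chain for λ = -2 of length 2:
v_1 = (-3, 0, 3, 0)ᵀ
v_2 = (1, 0, 0, 0)ᵀ

Let N = A − (-2)·I. We want v_2 with N^2 v_2 = 0 but N^1 v_2 ≠ 0; then v_{j-1} := N · v_j for j = 2, …, 2.

Pick v_2 = (1, 0, 0, 0)ᵀ.
Then v_1 = N · v_2 = (-3, 0, 3, 0)ᵀ.

Sanity check: (A − (-2)·I) v_1 = (0, 0, 0, 0)ᵀ = 0. ✓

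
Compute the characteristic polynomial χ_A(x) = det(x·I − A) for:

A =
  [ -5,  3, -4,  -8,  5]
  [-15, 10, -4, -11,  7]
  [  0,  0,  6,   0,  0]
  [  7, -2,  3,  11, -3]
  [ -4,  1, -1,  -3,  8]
x^5 - 30*x^4 + 360*x^3 - 2160*x^2 + 6480*x - 7776

Expanding det(x·I − A) (e.g. by cofactor expansion or by noting that A is similar to its Jordan form J, which has the same characteristic polynomial as A) gives
  χ_A(x) = x^5 - 30*x^4 + 360*x^3 - 2160*x^2 + 6480*x - 7776
which factors as (x - 6)^5. The eigenvalues (with algebraic multiplicities) are λ = 6 with multiplicity 5.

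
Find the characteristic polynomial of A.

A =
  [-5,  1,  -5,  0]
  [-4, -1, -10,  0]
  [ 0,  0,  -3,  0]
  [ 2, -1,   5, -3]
x^4 + 12*x^3 + 54*x^2 + 108*x + 81

Expanding det(x·I − A) (e.g. by cofactor expansion or by noting that A is similar to its Jordan form J, which has the same characteristic polynomial as A) gives
  χ_A(x) = x^4 + 12*x^3 + 54*x^2 + 108*x + 81
which factors as (x + 3)^4. The eigenvalues (with algebraic multiplicities) are λ = -3 with multiplicity 4.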